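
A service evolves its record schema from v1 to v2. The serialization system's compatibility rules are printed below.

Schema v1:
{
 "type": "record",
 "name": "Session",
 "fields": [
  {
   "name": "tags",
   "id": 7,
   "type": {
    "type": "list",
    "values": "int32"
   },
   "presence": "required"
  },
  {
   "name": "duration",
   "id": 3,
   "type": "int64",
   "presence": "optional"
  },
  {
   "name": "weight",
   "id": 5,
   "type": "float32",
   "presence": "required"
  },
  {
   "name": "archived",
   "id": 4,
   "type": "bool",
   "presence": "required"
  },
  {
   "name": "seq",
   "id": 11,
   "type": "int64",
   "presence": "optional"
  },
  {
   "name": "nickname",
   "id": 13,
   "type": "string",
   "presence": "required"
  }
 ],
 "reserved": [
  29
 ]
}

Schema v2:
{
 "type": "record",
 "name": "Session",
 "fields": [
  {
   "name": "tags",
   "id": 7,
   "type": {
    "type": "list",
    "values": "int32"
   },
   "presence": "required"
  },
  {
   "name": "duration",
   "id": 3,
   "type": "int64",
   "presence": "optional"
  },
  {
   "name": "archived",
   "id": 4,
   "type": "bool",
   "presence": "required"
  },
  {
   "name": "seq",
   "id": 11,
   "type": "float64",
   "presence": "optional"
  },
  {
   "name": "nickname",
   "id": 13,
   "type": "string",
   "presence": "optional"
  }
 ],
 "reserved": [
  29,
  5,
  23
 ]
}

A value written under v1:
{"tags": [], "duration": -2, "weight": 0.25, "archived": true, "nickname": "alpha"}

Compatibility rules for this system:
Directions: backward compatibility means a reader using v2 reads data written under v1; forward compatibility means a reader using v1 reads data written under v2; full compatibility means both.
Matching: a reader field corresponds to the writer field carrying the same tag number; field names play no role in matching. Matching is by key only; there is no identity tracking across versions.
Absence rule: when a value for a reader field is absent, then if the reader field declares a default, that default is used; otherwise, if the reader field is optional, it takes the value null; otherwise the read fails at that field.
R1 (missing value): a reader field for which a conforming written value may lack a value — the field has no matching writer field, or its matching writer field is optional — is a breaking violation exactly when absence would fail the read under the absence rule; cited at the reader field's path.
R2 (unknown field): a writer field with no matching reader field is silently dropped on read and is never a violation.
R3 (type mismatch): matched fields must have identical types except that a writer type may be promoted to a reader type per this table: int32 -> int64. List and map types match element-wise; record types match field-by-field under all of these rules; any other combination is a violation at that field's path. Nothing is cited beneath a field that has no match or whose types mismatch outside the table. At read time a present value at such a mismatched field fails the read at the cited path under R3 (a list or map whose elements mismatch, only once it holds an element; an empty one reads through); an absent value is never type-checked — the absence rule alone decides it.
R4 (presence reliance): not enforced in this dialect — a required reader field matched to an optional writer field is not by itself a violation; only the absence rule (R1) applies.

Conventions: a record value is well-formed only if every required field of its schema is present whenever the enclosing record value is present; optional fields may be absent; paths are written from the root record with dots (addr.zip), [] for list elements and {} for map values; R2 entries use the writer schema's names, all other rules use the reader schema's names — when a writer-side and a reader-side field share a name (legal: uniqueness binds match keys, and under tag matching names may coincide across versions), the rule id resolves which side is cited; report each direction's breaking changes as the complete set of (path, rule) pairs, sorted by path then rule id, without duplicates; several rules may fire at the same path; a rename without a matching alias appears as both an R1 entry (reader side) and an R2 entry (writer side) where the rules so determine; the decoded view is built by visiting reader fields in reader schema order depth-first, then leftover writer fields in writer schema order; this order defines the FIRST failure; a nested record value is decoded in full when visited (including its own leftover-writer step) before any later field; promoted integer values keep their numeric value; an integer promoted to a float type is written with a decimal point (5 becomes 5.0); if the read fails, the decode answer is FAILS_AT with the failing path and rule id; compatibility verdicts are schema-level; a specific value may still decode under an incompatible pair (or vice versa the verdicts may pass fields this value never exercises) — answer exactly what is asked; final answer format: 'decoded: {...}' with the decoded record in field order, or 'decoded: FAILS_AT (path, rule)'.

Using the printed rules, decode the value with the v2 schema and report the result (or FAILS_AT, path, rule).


arrows below run writer -> reader for Session
decode walk for Session under reader schema v2:
  tags := []
  duration := -2
  archived := true
  seq := null (missing; optional => null)
  nickname := "alpha"
  writer weight: no reader field; dropped
  => decoded: {"tags": [], "duration": -2, "archived": true, "seq": null, "nickname": "alpha"}
remaining Session differences; none change what is asked:
  field seq in record Session: type int64 changed to float64 -> changes Session's schema-level verdicts only — the decode of this value is the same
  field nickname in record Session: required changed to optional -> changes Session's schema-level verdicts only — the decode of this value is the same

decoded: {"tags": [], "duration": -2, "archived": true, "seq": null, "nickname": "alpha"}


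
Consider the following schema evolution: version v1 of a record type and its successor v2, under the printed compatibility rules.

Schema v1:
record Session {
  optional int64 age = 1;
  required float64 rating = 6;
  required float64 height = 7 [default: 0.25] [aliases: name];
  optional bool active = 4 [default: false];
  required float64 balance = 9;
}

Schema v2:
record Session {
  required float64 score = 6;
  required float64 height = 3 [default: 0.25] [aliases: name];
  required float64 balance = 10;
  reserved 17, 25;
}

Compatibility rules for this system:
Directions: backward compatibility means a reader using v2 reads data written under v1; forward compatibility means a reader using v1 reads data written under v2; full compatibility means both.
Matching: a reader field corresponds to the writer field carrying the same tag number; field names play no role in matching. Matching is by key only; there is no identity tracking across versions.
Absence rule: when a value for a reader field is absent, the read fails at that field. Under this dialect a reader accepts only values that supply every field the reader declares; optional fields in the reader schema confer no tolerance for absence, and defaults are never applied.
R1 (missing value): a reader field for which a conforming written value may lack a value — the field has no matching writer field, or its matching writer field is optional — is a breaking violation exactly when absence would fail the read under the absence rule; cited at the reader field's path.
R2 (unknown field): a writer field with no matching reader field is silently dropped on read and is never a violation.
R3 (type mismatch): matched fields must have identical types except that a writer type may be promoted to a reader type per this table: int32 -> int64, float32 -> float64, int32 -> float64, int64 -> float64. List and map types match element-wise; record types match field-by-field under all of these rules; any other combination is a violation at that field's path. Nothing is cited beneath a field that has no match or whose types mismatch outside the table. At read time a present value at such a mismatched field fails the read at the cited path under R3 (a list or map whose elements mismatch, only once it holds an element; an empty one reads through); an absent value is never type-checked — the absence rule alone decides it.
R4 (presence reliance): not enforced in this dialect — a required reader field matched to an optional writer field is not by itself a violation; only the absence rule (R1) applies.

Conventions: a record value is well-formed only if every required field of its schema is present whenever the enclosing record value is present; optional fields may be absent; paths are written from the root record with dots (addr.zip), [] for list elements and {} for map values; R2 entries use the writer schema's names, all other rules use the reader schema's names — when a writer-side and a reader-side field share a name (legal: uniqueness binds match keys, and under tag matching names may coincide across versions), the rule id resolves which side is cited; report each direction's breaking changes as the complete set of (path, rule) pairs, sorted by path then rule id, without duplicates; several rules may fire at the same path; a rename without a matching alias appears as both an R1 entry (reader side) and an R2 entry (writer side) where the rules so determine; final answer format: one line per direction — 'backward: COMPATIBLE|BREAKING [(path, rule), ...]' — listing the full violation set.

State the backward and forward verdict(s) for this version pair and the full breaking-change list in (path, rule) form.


backward: BREAKING [(balance, R1), (height, R1)]; forward: BREAKING [(active, R1), (age, R1), (balance, R1), (height, R1)]

the writer's type comes first in each Session pair
backward on Session — v2 reading data written by v1:
  score: paired with writer rating (float64 -> float64; writer required)
  height: no writer match
  balance: no writer match
  leftover writer field: age
  leftover writer field: height
  leftover writer field: active
  leftover writer field: balance
  violation R1 at balance
  violation R1 at height
  => backward: BREAKING (2)
forward on Session — v1 reading data written by v2:
  age: no writer match
  rating: paired with writer score (float64 -> float64; writer required)
  height: no writer match
  active: no writer match
  balance: no writer match
  leftover writer field: height
  leftover writer field: balance
  violation R1 at active
  violation R1 at age
  violation R1 at balance
  violation R1 at height
  => forward: BREAKING (4)


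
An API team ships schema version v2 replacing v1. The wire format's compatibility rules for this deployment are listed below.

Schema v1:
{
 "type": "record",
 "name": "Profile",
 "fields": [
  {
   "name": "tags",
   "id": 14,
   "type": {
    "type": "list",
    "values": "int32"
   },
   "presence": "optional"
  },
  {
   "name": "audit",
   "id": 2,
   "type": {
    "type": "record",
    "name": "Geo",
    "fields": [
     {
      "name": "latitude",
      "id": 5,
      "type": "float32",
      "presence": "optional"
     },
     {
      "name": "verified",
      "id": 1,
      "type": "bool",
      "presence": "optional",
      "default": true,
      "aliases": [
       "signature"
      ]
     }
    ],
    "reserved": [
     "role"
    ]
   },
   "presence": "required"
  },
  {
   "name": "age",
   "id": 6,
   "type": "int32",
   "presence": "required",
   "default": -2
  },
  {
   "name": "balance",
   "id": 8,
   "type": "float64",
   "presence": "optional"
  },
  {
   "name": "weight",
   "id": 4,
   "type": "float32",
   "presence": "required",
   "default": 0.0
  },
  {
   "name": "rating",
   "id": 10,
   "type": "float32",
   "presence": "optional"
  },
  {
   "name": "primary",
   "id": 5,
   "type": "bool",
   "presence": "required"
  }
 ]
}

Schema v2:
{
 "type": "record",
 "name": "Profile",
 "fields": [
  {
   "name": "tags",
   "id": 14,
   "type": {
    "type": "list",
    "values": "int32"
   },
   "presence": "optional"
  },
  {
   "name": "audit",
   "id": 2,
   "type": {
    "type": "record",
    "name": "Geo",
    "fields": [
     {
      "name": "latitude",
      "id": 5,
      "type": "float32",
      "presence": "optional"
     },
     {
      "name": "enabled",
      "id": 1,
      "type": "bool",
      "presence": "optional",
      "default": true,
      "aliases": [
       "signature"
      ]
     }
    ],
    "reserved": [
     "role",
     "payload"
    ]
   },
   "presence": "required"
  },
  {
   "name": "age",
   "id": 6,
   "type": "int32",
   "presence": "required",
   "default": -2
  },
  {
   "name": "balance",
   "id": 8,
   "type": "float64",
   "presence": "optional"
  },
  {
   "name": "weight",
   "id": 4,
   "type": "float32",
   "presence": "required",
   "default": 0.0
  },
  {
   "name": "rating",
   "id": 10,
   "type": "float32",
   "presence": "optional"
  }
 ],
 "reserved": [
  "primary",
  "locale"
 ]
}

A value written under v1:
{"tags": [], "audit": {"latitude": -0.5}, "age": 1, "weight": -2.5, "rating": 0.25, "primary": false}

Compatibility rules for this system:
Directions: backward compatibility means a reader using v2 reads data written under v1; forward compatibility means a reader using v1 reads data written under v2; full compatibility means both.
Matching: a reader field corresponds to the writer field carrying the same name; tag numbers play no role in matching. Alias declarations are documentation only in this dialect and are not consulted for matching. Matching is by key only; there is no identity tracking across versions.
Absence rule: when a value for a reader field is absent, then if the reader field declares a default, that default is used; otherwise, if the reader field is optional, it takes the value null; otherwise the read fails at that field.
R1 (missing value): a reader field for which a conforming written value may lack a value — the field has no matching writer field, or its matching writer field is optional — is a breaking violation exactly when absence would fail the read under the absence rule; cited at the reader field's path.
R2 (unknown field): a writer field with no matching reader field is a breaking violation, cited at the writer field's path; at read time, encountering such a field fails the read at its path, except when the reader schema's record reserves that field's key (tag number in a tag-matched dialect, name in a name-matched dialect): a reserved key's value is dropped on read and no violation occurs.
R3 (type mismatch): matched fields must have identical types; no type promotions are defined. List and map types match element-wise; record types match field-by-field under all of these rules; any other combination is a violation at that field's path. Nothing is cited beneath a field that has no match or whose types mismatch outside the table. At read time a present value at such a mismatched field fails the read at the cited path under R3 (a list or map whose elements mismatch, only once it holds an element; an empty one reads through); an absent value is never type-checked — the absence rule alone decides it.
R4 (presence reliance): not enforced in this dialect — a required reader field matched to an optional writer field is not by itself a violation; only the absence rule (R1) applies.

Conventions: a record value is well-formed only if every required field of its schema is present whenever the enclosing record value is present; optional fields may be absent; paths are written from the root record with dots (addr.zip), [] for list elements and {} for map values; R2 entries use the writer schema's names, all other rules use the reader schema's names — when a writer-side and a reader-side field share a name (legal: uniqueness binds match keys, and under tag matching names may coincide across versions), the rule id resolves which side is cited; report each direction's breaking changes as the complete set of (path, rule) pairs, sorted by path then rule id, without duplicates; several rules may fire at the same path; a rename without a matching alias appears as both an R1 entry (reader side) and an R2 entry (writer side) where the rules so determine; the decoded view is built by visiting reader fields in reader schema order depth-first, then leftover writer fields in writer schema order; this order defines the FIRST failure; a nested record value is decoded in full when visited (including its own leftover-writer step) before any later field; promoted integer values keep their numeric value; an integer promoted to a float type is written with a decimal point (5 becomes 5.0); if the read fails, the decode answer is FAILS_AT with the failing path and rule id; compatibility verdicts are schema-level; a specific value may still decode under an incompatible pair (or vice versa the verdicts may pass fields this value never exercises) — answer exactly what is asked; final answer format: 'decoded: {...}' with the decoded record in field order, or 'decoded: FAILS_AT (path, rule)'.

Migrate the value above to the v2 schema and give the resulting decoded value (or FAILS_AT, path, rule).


the writer's type comes first in each Profile pair
decode walk for Profile under reader schema v2:
  tags := []
  audit.latitude := -0.5
  audit.enabled := true (absent -> default)
  age := 1
  balance := null (absent, optional -> null)
  weight := -2.5
  rating := 0.25
  writer primary: reserved -> dropped
  => decoded: {"tags": [], "audit": {"latitude": -0.5, "enabled": true}, "age": 1, "balance": null, "weight": -2.5, "rating": 0.25}

decoded: {"tags": [], "audit": {"latitude": -0.5, "enabled": true}, "age": 1, "balance": null, "weight": -2.5, "rating": 0.25}


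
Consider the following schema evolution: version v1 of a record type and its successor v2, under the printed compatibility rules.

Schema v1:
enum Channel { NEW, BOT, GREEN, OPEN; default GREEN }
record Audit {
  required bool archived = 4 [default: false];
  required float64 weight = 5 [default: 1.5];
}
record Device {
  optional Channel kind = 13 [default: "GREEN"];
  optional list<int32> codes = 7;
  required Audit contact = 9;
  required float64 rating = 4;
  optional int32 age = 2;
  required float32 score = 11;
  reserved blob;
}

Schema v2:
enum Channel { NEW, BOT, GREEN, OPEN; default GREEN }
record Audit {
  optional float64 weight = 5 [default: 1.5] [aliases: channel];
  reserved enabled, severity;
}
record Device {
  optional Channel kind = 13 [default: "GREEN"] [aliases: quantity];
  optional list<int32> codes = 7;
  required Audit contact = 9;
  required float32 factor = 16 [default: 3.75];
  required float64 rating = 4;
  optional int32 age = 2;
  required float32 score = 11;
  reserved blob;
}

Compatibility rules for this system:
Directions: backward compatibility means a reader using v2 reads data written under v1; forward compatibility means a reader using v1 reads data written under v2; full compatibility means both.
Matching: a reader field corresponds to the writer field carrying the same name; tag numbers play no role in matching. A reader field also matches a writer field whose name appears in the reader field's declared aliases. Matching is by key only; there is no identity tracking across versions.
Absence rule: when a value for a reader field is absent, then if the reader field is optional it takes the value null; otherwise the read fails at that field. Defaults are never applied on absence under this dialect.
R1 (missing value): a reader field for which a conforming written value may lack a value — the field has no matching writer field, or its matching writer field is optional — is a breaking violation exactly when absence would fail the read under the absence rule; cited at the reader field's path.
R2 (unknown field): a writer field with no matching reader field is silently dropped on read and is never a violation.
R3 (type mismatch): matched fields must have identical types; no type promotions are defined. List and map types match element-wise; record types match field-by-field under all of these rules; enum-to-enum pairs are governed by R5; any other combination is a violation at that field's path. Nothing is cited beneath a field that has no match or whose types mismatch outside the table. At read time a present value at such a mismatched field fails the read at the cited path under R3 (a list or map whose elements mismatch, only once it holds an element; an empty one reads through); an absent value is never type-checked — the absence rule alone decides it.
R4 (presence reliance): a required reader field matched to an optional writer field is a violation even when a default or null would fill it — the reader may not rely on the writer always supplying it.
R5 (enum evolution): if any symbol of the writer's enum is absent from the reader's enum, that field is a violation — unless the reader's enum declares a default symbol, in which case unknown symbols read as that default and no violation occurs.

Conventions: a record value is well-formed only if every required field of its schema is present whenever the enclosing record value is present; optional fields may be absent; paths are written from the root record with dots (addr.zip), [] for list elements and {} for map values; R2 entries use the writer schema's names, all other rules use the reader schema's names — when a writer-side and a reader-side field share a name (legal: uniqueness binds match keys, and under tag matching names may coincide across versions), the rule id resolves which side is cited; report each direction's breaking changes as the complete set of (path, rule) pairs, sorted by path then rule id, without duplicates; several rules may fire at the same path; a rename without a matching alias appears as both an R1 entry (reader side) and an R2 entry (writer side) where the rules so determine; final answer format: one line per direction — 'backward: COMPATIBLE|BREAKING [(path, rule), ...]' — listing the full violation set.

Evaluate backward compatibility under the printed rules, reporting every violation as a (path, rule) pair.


arrows below run writer -> reader for Device
backward for Device (reader v2, writer v1):
  kind: paired with writer kind (Channel -> Channel; writer optional)
  codes: paired with writer codes (list<int32> -> list<int32>; writer optional)
  contact: paired with writer contact (Audit -> Audit; writer required)
  factor has no writer counterpart
  rating: paired with writer rating (float64 -> float64; writer required)
  age: paired with writer age (int32 -> int32; writer optional)
  score: paired with writer score (float32 -> float32; writer required)
  contact.weight: paired with writer contact.weight (float64 -> float64; writer required)
  writer contact.archived: unknown to reader
  breaking: (factor, R1)
  => backward: BREAKING (1)
diffs on Device not affecting the asked answer:
  removed field archived from record Audit -> fires only in the forward direction of Device, which is not asked here
  field weight in record Audit: required changed to optional -> fires only in the forward direction of Device, which is not asked here

backward: BREAKING [(factor, R1)]


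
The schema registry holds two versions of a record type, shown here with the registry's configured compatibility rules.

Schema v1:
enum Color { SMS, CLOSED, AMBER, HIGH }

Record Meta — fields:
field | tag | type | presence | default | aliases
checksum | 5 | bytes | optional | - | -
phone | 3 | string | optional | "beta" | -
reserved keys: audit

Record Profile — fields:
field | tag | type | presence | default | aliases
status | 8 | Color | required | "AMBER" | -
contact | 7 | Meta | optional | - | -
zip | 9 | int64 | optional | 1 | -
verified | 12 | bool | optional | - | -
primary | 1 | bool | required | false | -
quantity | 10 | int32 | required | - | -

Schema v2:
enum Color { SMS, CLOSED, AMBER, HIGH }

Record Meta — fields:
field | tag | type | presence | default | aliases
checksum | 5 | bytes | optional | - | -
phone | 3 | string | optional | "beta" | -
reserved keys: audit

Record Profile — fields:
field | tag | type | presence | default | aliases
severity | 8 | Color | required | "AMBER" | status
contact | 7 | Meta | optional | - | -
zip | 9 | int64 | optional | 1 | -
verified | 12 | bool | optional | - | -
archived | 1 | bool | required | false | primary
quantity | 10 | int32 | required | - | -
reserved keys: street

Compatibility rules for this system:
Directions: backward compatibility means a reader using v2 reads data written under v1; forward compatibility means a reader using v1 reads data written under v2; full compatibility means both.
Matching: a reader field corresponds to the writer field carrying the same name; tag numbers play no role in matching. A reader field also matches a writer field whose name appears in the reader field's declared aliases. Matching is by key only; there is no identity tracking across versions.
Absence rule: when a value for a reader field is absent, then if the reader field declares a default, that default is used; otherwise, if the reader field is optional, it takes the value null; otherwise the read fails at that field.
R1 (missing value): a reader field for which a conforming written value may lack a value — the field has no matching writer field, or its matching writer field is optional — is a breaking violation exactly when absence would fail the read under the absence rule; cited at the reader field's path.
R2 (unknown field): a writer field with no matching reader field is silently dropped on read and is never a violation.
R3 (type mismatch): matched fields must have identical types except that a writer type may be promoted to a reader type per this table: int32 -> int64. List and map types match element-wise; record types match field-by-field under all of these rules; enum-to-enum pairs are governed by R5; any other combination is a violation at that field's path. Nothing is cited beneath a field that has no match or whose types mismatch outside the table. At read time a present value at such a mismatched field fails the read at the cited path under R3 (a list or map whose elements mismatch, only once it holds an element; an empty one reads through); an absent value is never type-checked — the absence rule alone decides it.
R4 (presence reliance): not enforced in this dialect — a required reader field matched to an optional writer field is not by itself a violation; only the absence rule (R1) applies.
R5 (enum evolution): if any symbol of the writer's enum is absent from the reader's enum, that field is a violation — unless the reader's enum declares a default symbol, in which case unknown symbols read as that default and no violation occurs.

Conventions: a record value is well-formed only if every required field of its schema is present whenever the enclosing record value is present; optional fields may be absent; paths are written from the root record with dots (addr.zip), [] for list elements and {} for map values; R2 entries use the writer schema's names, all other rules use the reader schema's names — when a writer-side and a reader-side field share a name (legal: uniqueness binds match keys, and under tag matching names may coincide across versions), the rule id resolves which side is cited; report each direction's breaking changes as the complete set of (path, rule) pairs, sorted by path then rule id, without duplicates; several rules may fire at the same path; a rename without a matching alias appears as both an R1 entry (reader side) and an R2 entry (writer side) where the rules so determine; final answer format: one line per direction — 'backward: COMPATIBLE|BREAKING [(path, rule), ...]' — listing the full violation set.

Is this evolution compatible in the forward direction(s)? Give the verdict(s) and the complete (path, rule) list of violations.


forward: COMPATIBLE []

the writer's type comes first in each Profile pair
forward for Profile (reader v1, writer v2):
  status: no writer match
  Meta -> Meta, writer optional: contact aligns to contact
  int64 -> int64, writer optional: zip aligns to zip
  bool -> bool, writer optional: verified aligns to verified
  primary: no writer match
  int32 -> int32, writer required: quantity aligns to quantity
  writer field severity has no reader counterpart
  writer field archived has no reader counterpart
  bytes -> bytes, writer optional: contact.checksum aligns to contact.checksum
  string -> string, writer optional: contact.phone aligns to contact.phone
  => no violations; forward on Profile: COMPATIBLE
ruling out the remaining Profile differences:
  renamed field primary to archived in record Profile (alias primary declared on the renamed field) -> inert for the asked Profile verdict: nothing fires
  renamed field status to severity in record Profile (alias status declared on the renamed field) -> inert for the asked Profile verdict: nothing fires


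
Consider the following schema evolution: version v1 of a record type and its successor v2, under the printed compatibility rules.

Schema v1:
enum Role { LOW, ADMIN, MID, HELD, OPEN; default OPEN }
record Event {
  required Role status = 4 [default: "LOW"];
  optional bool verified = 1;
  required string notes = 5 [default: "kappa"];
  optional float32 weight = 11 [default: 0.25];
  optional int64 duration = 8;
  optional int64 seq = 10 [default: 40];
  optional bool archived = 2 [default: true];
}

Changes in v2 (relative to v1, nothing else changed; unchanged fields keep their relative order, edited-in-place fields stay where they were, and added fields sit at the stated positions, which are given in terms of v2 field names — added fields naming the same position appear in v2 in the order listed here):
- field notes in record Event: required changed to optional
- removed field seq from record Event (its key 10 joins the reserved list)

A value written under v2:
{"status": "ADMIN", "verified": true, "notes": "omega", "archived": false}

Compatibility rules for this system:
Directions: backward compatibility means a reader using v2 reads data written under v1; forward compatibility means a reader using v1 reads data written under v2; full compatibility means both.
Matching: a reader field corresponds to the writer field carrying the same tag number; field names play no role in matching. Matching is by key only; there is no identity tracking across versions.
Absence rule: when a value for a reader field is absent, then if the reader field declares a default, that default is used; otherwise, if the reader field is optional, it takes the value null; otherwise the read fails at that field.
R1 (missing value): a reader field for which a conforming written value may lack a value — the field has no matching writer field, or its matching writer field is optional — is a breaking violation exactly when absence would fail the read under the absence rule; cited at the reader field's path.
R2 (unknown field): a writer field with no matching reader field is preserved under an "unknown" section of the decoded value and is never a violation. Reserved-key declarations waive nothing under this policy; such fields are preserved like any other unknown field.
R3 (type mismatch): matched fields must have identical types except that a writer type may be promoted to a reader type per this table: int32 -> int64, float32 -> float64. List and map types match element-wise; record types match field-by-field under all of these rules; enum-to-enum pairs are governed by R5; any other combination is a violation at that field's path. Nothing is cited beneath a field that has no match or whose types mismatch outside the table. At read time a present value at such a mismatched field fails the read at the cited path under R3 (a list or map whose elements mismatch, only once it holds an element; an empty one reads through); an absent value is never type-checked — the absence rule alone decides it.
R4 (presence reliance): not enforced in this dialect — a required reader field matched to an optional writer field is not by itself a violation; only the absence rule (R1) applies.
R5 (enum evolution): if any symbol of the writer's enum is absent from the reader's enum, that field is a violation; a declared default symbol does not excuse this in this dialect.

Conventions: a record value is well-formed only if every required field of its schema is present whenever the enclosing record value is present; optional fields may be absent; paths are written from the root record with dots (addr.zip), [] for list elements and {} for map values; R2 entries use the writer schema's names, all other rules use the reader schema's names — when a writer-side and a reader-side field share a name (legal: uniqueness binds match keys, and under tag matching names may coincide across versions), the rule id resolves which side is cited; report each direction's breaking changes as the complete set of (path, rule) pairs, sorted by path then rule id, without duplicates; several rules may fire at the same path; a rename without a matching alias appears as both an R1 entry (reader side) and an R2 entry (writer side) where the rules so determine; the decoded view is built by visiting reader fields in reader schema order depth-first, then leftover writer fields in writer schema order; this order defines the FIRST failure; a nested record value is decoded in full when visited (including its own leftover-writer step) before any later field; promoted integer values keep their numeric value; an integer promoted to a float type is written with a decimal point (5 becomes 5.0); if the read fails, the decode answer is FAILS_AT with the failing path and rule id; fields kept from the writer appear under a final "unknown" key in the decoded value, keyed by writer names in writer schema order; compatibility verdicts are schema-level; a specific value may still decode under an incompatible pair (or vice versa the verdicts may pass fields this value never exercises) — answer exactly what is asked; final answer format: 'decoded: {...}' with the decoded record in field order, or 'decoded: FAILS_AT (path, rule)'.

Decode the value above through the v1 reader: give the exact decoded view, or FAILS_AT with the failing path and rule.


decoded: {"status": "ADMIN", "verified": true, "notes": "omega", "weight": 0.25, "duration": null, "seq": 40, "archived": false}

each type pair in Event: writer, then reader
decode (reader v1):
  status := "ADMIN"
  verified := true
  notes := "omega"
  weight := 0.25 (absent -> default)
  duration := null (absent, optional -> null)
  seq := 40 (absent -> default)
  archived := false
  => decoded: {"status": "ADMIN", "verified": true, "notes": "omega", "weight": 0.25, "duration": null, "seq": 40, "archived": false}
the other Event changes do not affect what is asked:
  field notes in record Event: required changed to optional -> inert under this dialect — no rule fires on Event and the result does not move
  removed field seq from record Event (its key 10 joins the reserved list) -> inert under this dialect — no rule fires on Event and the result does not move


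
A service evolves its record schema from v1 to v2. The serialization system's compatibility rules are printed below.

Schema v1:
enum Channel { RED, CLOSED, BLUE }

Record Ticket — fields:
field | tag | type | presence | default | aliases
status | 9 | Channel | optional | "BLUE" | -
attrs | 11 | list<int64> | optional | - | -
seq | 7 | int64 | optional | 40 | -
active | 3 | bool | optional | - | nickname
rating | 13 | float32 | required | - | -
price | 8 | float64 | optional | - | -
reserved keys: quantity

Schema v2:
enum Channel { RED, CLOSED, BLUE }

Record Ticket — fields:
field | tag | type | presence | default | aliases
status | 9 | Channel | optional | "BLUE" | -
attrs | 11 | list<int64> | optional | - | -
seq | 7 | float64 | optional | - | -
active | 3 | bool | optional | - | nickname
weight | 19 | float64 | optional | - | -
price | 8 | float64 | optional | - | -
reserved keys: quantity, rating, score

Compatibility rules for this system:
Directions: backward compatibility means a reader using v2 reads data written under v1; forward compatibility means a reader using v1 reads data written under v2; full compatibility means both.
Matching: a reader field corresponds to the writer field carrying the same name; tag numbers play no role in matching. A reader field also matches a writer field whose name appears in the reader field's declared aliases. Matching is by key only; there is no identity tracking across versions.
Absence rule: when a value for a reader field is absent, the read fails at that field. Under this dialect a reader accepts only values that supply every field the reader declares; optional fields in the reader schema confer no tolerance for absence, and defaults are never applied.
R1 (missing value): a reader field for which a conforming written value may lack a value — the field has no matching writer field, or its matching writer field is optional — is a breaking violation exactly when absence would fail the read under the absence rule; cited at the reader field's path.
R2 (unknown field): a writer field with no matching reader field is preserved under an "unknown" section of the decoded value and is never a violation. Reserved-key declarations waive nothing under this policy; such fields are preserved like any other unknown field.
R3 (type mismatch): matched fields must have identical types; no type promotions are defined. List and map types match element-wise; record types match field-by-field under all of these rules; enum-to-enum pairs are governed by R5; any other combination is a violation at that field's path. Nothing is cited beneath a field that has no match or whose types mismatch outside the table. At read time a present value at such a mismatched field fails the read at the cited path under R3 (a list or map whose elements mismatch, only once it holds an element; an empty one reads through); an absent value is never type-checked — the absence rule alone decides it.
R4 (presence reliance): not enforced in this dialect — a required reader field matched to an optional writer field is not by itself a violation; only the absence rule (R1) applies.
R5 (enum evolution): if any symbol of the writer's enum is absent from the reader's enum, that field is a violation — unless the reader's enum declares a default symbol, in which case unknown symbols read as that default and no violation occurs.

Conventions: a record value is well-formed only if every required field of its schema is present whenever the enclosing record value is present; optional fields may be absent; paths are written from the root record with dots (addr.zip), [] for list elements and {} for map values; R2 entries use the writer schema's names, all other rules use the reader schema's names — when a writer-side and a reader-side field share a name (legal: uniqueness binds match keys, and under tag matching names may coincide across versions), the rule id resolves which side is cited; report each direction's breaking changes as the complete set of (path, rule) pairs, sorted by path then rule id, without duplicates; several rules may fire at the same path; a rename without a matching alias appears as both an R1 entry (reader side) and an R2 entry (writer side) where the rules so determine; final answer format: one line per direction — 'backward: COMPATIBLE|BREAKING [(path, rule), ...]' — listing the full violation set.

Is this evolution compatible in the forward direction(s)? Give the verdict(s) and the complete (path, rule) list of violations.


in Ticket below, arrows point writer -> reader
forward on Ticket — v1 reading data written by v2:
  status <- status (Channel -> Channel, writer optional)
  attrs <- attrs (list<int64> -> list<int64>, writer optional)
  seq <- seq (float64 -> int64, writer optional)
  active <- active (bool -> bool, writer optional)
  rating: no writer-side match
  price <- price (float64 -> float64, writer optional)
  weight (writer side), unknown to reader
  rule R1 violated at active
  rule R1 violated at attrs
  rule R1 violated at price
  rule R1 violated at rating
  rule R1 violated at seq
  rule R3 violated at seq
  rule R1 violated at status
  forward on Ticket therefore BREAKING (7)
the other Ticket changes do not affect what is asked:
  added field weight to record Ticket: optional float64, tag 19 (in v2 it sits immediately before price) -> affects backward compatibility only, which is not asked

forward: BREAKING [(active, R1), (attrs, R1), (price, R1), (rating, R1), (seq, R1), (seq, R3), (status, R1)]
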